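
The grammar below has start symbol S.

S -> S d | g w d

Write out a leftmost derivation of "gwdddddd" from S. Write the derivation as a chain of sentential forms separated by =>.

S => Sd   [S -> S d]
Sd => Sdd   [S -> S d]
Sdd => Sddd   [S -> S d]
Sddd => Sdddd   [S -> S d]
Sdddd => Sddddd   [S -> S d]
Sddddd => gwdddddd   [S -> g w d]

S => Sd => Sdd => Sddd => Sdddd => Sddddd => gwdddddd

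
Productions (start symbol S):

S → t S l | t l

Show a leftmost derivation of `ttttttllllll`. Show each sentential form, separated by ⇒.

S ⇒ tSl ⇒ ttSll ⇒ tttSlll ⇒ ttttSllll ⇒ tttttSlllll ⇒ ttttttllllll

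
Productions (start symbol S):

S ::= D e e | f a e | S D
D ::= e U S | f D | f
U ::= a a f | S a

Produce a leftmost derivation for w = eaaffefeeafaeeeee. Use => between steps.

S => Dee   [S ::= D e e]
Dee => eUSee   [D ::= e U S]
eUSee => eaafSee   [U ::= a a f]
eaafSee => eaafDeeee   [S ::= D e e]
eaafDeeee => eaaffDeeee   [D ::= f D]
eaaffDeeee => eaaffeUSeeee   [D ::= e U S]
eaaffeUSeeee => eaaffeSaSeeee   [U ::= S a]
eaaffeSaSeeee => eaaffeDeeaSeeee   [S ::= D e e]
eaaffeDeeaSeeee => eaaffefeeaSeeee   [D ::= f]
eaaffefeeaSeeee => eaaffefeeafaeeeee   [S ::= f a e]

S => Dee => eUSee => eaafSee => eaafDeeee => eaaffDeeee => eaaffeUSeeee => eaaffeSaSeeee => eaaffeDeeaSeeee => eaaffefeeaSeeee => eaaffefeeafaeeeee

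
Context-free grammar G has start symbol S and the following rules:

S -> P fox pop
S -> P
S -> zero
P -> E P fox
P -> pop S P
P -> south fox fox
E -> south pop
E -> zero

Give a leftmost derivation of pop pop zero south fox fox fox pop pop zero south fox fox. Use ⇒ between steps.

S ⇒ P ⇒ pop S P ⇒ pop P fox pop P ⇒ pop pop S P fox pop P ⇒ pop pop zero P fox pop P ⇒ pop pop zero south fox fox fox pop P ⇒ pop pop zero south fox fox fox pop pop S P ⇒ pop pop zero south fox fox fox pop pop zero P ⇒ pop pop zero south fox fox fox pop pop zero south fox fox

S ⇒ P   [S -> P]
P ⇒ pop S P   [P -> pop S P]
pop S P ⇒ pop P fox pop P   [S -> P fox pop]
pop P fox pop P ⇒ pop pop S P fox pop P   [P -> pop S P]
pop pop S P fox pop P ⇒ pop pop zero P fox pop P   [S -> zero]
pop pop zero P fox pop P ⇒ pop pop zero south fox fox fox pop P   [P -> south fox fox]
pop pop zero south fox fox fox pop P ⇒ pop pop zero south fox fox fox pop pop S P   [P -> pop S P]
pop pop zero south fox fox fox pop pop S P ⇒ pop pop zero south fox fox fox pop pop zero P   [S -> zero]
pop pop zero south fox fox fox pop pop zero P ⇒ pop pop zero south fox fox fox pop pop zero south fox fox   [P -> south fox fox]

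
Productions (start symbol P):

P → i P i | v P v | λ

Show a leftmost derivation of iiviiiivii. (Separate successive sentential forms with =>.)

P => iPi   [P → i P i]
iPi => iiPii   [P → i P i]
iiPii => iivPvii   [P → v P v]
iivPvii => iiviPivii   [P → i P i]
iiviPivii => iiviiPiivii   [P → i P i]
iiviiPiivii => iiviiiivii   [P → λ]

P => iPi => iiPii => iivPvii => iiviPivii => iiviiPiivii => iiviiiivii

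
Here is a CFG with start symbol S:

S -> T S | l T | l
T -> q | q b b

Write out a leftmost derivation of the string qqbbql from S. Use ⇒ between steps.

S ⇒ TS   [S -> T S]
TS ⇒ qS   [T -> q]
qS ⇒ qTS   [S -> T S]
qTS ⇒ qqbbS   [T -> q b b]
qqbbS ⇒ qqbbTS   [S -> T S]
qqbbTS ⇒ qqbbqS   [T -> q]
qqbbqS ⇒ qqbbql   [S -> l]

S ⇒ TS ⇒ qS ⇒ qTS ⇒ qqbbS ⇒ qqbbTS ⇒ qqbbqS ⇒ qqbbql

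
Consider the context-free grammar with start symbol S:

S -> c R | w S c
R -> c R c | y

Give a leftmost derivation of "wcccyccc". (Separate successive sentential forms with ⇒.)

S ⇒ wSc   [S -> w S c]
wSc ⇒ wcRc   [S -> c R]
wcRc ⇒ wccRcc   [R -> c R c]
wccRcc ⇒ wcccRccc   [R -> c R c]
wcccRccc ⇒ wcccyccc   [R -> y]

S ⇒ wSc ⇒ wcRc ⇒ wccRcc ⇒ wcccRccc ⇒ wcccyccc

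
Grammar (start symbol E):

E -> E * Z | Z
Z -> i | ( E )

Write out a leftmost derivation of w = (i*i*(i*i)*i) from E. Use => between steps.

E => Z   [E -> Z]
Z => (E)   [Z -> ( E )]
(E) => (E*Z)   [E -> E * Z]
(E*Z) => (E*Z*Z)   [E -> E * Z]
(E*Z*Z) => (E*Z*Z*Z)   [E -> E * Z]
(E*Z*Z*Z) => (Z*Z*Z*Z)   [E -> Z]
(Z*Z*Z*Z) => (i*Z*Z*Z)   [Z -> i]
(i*Z*Z*Z) => (i*i*Z*Z)   [Z -> i]
(i*i*Z*Z) => (i*i*(E)*Z)   [Z -> ( E )]
(i*i*(E)*Z) => (i*i*(E*Z)*Z)   [E -> E * Z]
(i*i*(E*Z)*Z) => (i*i*(Z*Z)*Z)   [E -> Z]
(i*i*(Z*Z)*Z) => (i*i*(i*Z)*Z)   [Z -> i]
(i*i*(i*Z)*Z) => (i*i*(i*i)*Z)   [Z -> i]
(i*i*(i*i)*Z) => (i*i*(i*i)*i)   [Z -> i]

E => Z => (E) => (E*Z) => (E*Z*Z) => (E*Z*Z*Z) => (Z*Z*Z*Z) => (i*Z*Z*Z) => (i*i*Z*Z) => (i*i*(E)*Z) => (i*i*(E*Z)*Z) => (i*i*(Z*Z)*Z) => (i*i*(i*Z)*Z) => (i*i*(i*i)*Z) => (i*i*(i*i)*i)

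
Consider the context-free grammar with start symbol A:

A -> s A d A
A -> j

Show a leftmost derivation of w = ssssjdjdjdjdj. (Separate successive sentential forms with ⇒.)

A ⇒ sAdA ⇒ ssAdAdA ⇒ sssAdAdAdA ⇒ ssssAdAdAdAdA ⇒ ssssjdAdAdAdA ⇒ ssssjdjdAdAdA ⇒ ssssjdjdjdAdA ⇒ ssssjdjdjdjdA ⇒ ssssjdjdjdjdj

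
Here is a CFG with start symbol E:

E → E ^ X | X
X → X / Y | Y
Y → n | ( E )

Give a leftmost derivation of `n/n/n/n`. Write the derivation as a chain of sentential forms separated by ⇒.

E ⇒ X   [E → X]
X ⇒ X/Y   [X → X / Y]
X/Y ⇒ X/Y/Y   [X → X / Y]
X/Y/Y ⇒ X/Y/Y/Y   [X → X / Y]
X/Y/Y/Y ⇒ Y/Y/Y/Y   [X → Y]
Y/Y/Y/Y ⇒ n/Y/Y/Y   [Y → n]
n/Y/Y/Y ⇒ n/n/Y/Y   [Y → n]
n/n/Y/Y ⇒ n/n/n/Y   [Y → n]
n/n/n/Y ⇒ n/n/n/n   [Y → n]

E ⇒ X ⇒ X/Y ⇒ X/Y/Y ⇒ X/Y/Y/Y ⇒ Y/Y/Y/Y ⇒ n/Y/Y/Y ⇒ n/n/Y/Y ⇒ n/n/n/Y ⇒ n/n/n/n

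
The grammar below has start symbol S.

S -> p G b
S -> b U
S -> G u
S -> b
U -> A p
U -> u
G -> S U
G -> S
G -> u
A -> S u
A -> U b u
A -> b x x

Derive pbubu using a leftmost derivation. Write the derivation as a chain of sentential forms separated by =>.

S => Gu   [S -> G u]
Gu => Su   [G -> S]
Su => pGbu   [S -> p G b]
pGbu => pSbu   [G -> S]
pSbu => pGubu   [S -> G u]
pGubu => pSubu   [G -> S]
pSubu => pbubu   [S -> b]

S => Gu => Su => pGbu => pSbu => pGubu => pSubu => pbubu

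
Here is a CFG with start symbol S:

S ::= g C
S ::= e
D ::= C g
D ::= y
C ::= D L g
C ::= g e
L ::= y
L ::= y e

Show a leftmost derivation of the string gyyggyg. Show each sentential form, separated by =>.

S=>gC=>gDLg=>gCgLg=>gDLggLg=>gyLggLg=>gyyggLg=>gyyggyg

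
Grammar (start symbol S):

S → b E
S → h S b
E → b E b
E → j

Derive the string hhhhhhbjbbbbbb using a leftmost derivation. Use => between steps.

S => hSb   [S → h S b]
hSb => hhSbb   [S → h S b]
hhSbb => hhhSbbb   [S → h S b]
hhhSbbb => hhhhSbbbb   [S → h S b]
hhhhSbbbb => hhhhhSbbbbb   [S → h S b]
hhhhhSbbbbb => hhhhhhSbbbbbb   [S → h S b]
hhhhhhSbbbbbb => hhhhhhbEbbbbbb   [S → b E]
hhhhhhbEbbbbbb => hhhhhhbjbbbbbb   [E → j]

S => hSb => hhSbb => hhhSbbb => hhhhSbbbb => hhhhhSbbbbb => hhhhhhSbbbbbb => hhhhhhbEbbbbbb => hhhhhhbjbbbbbb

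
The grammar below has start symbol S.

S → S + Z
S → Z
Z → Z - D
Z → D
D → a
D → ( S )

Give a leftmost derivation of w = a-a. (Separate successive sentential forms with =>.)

S => Z   [S → Z]
Z => Z-D   [Z → Z - D]
Z-D => D-D   [Z → D]
D-D => a-D   [D → a]
a-D => a-a   [D → a]

S => Z => Z-D => D-D => a-D => a-a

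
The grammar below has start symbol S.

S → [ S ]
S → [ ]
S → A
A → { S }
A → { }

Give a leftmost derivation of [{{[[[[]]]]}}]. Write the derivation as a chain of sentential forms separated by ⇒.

S ⇒ [S]   [S → [ S ]]
[S] ⇒ [A]   [S → A]
[A] ⇒ [{S}]   [A → { S }]
[{S}] ⇒ [{A}]   [S → A]
[{A}] ⇒ [{{S}}]   [A → { S }]
[{{S}}] ⇒ [{{[S]}}]   [S → [ S ]]
[{{[S]}}] ⇒ [{{[[S]]}}]   [S → [ S ]]
[{{[[S]]}}] ⇒ [{{[[[S]]]}}]   [S → [ S ]]
[{{[[[S]]]}}] ⇒ [{{[[[[]]]]}}]   [S → [ ]]

S ⇒ [S] ⇒ [A] ⇒ [{S}] ⇒ [{A}] ⇒ [{{S}}] ⇒ [{{[S]}}] ⇒ [{{[[S]]}}] ⇒ [{{[[[S]]]}}] ⇒ [{{[[[[]]]]}}]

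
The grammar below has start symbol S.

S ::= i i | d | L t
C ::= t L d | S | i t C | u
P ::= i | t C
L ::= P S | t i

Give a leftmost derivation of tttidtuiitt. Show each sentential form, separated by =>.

S => Lt   [S ::= L t]
Lt => PSt   [L ::= P S]
PSt => tCSt   [P ::= t C]
tCSt => ttLdSt   [C ::= t L d]
ttLdSt => tttidSt   [L ::= t i]
tttidSt => tttidLtt   [S ::= L t]
tttidLtt => tttidPStt   [L ::= P S]
tttidPStt => tttidtCStt   [P ::= t C]
tttidtCStt => tttidtuStt   [C ::= u]
tttidtuStt => tttidtuiitt   [S ::= i i]

S => Lt => PSt => tCSt => ttLdSt => tttidSt => tttidLtt => tttidPStt => tttidtCStt => tttidtuStt => tttidtuiitt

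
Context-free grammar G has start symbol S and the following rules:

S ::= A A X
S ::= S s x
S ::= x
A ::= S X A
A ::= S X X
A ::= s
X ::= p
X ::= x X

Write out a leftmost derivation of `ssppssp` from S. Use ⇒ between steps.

S ⇒ AAX ⇒ SXAAX ⇒ AAXXAAX ⇒ sAXXAAX ⇒ ssXXAAX ⇒ sspXAAX ⇒ ssppAAX ⇒ ssppsAX ⇒ ssppssX ⇒ ssppssp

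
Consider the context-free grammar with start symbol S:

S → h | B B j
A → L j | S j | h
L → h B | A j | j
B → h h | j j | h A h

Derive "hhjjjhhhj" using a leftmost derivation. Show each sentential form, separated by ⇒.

S ⇒ BBj ⇒ hAhBj ⇒ hLjhBj ⇒ hhBjhBj ⇒ hhjjjhBj ⇒ hhjjjhhhj

S ⇒ BBj   [S → B B j]
BBj ⇒ hAhBj   [B → h A h]
hAhBj ⇒ hLjhBj   [A → L j]
hLjhBj ⇒ hhBjhBj   [L → h B]
hhBjhBj ⇒ hhjjjhBj   [B → j j]
hhjjjhBj ⇒ hhjjjhhhj   [B → h h]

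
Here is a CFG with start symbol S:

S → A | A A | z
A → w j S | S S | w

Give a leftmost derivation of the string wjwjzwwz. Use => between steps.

S=>A=>SS=>AAS=>wjSAS=>wjAAAS=>wjwjSAAS=>wjwjzAAS=>wjwjzwAS=>wjwjzwwS=>wjwjzwwz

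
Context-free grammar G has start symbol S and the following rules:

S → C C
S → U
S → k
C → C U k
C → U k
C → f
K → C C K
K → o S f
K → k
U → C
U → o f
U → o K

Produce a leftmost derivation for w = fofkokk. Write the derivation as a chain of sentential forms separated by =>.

S => CC   [S → C C]
CC => fC   [C → f]
fC => fCUk   [C → C U k]
fCUk => fUkUk   [C → U k]
fUkUk => fofkUk   [U → o f]
fofkUk => fofkoKk   [U → o K]
fofkoKk => fofkokk   [K → k]

S => CC => fC => fCUk => fUkUk => fofkUk => fofkoKk => fofkokk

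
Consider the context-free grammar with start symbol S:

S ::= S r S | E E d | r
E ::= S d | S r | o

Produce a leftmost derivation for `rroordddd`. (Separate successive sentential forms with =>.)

S => SrS => rrS => rrEEd => rroEd => rroSdd => rroEEddd => rrooEddd => rrooSdddd => rroordddd

S => SrS   [S ::= S r S]
SrS => rrS   [S ::= r]
rrS => rrEEd   [S ::= E E d]
rrEEd => rroEd   [E ::= o]
rroEd => rroSdd   [E ::= S d]
rroSdd => rroEEddd   [S ::= E E d]
rroEEddd => rrooEddd   [E ::= o]
rrooEddd => rrooSdddd   [E ::= S d]
rrooSdddd => rroordddd   [S ::= r]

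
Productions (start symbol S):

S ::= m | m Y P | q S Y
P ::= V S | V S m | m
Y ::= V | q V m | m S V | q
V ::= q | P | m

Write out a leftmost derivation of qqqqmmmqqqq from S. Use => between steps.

S=>qSY=>qqSYY=>qqqSYYY=>qqqqSYYYY=>qqqqmYPYYYY=>qqqqmVPYYYY=>qqqqmmPYYYY=>qqqqmmmYYYY=>qqqqmmmqYYY=>qqqqmmmqqYY=>qqqqmmmqqqY=>qqqqmmmqqqq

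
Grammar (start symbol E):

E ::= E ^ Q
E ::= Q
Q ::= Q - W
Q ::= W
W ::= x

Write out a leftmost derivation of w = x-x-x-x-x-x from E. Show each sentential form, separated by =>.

E => Q   [E ::= Q]
Q => Q-W   [Q ::= Q - W]
Q-W => Q-W-W   [Q ::= Q - W]
Q-W-W => Q-W-W-W   [Q ::= Q - W]
Q-W-W-W => Q-W-W-W-W   [Q ::= Q - W]
Q-W-W-W-W => Q-W-W-W-W-W   [Q ::= Q - W]
Q-W-W-W-W-W => W-W-W-W-W-W   [Q ::= W]
W-W-W-W-W-W => x-W-W-W-W-W   [W ::= x]
x-W-W-W-W-W => x-x-W-W-W-W   [W ::= x]
x-x-W-W-W-W => x-x-x-W-W-W   [W ::= x]
x-x-x-W-W-W => x-x-x-x-W-W   [W ::= x]
x-x-x-x-W-W => x-x-x-x-x-W   [W ::= x]
x-x-x-x-x-W => x-x-x-x-x-x   [W ::= x]

E=>Q=>Q-W=>Q-W-W=>Q-W-W-W=>Q-W-W-W-W=>Q-W-W-W-W-W=>W-W-W-W-W-W=>x-W-W-W-W-W=>x-x-W-W-W-W=>x-x-x-W-W-W=>x-x-x-x-W-W=>x-x-x-x-x-W=>x-x-x-x-x-x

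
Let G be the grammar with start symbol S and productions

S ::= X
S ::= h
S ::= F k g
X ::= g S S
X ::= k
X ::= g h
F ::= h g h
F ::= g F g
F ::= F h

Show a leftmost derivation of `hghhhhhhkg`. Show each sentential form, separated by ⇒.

S⇒Fkg⇒Fhkg⇒Fhhkg⇒Fhhhkg⇒Fhhhhkg⇒Fhhhhhkg⇒hghhhhhhkg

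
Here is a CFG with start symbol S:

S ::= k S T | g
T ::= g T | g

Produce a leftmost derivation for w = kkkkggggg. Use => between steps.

S => kST   [S ::= k S T]
kST => kkSTT   [S ::= k S T]
kkSTT => kkkSTTT   [S ::= k S T]
kkkSTTT => kkkkSTTTT   [S ::= k S T]
kkkkSTTTT => kkkkgTTTT   [S ::= g]
kkkkgTTTT => kkkkggTTT   [T ::= g]
kkkkggTTT => kkkkgggTT   [T ::= g]
kkkkgggTT => kkkkggggT   [T ::= g]
kkkkggggT => kkkkggggg   [T ::= g]

S => kST => kkSTT => kkkSTTT => kkkkSTTTT => kkkkgTTTT => kkkkggTTT => kkkkgggTT => kkkkggggT => kkkkggggg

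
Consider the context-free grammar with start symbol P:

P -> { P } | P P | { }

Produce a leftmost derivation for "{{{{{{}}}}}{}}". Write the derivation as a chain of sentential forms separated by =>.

P => {P}   [P -> { P }]
{P} => {PP}   [P -> P P]
{PP} => {{P}P}   [P -> { P }]
{{P}P} => {{{P}}P}   [P -> { P }]
{{{P}}P} => {{{{P}}}P}   [P -> { P }]
{{{{P}}}P} => {{{{{P}}}}P}   [P -> { P }]
{{{{{P}}}}P} => {{{{{{}}}}}P}   [P -> { }]
{{{{{{}}}}}P} => {{{{{{}}}}}{}}   [P -> { }]

P => {P} => {PP} => {{P}P} => {{{P}}P} => {{{{P}}}P} => {{{{{P}}}}P} => {{{{{{}}}}}P} => {{{{{{}}}}}{}}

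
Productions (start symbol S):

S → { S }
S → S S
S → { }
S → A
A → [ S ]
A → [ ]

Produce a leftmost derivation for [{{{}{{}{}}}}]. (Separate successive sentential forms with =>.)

S => A => [S] => [{S}] => [{{S}}] => [{{SS}}] => [{{{}S}}] => [{{{}{S}}}] => [{{{}{SS}}}] => [{{{}{{}S}}}] => [{{{}{{}{}}}}]

S => A   [S → A]
A => [S]   [A → [ S ]]
[S] => [{S}]   [S → { S }]
[{S}] => [{{S}}]   [S → { S }]
[{{S}}] => [{{SS}}]   [S → S S]
[{{SS}}] => [{{{}S}}]   [S → { }]
[{{{}S}}] => [{{{}{S}}}]   [S → { S }]
[{{{}{S}}}] => [{{{}{SS}}}]   [S → S S]
[{{{}{SS}}}] => [{{{}{{}S}}}]   [S → { }]
[{{{}{{}S}}}] => [{{{}{{}{}}}}]   [S → { }]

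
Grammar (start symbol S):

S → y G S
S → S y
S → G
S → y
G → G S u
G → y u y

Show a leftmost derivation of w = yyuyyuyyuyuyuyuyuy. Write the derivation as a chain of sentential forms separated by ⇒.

S⇒yGS⇒yGSuS⇒yGSuSuS⇒yyuySuSuS⇒yyuySyuSuS⇒yyuyGyuSuS⇒yyuyGSuyuSuS⇒yyuyGSuSuyuSuS⇒yyuyyuySuSuyuSuS⇒yyuyyuyyuSuyuSuS⇒yyuyyuyyuyuyuSuS⇒yyuyyuyyuyuyuGuS⇒yyuyyuyyuyuyuyuyuS⇒yyuyyuyyuyuyuyuyuy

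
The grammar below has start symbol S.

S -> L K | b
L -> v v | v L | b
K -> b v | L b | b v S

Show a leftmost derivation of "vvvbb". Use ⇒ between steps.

S⇒LK⇒vvK⇒vvLb⇒vvvLb⇒vvvbb

S ⇒ LK   [S -> L K]
LK ⇒ vvK   [L -> v v]
vvK ⇒ vvLb   [K -> L b]
vvLb ⇒ vvvLb   [L -> v L]
vvvLb ⇒ vvvbb   [L -> b]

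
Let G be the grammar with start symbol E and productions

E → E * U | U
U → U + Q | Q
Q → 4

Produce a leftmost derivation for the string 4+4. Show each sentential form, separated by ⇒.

E ⇒ U ⇒ U+Q ⇒ Q+Q ⇒ 4+Q ⇒ 4+4

E ⇒ U   [E → U]
U ⇒ U+Q   [U → U + Q]
U+Q ⇒ Q+Q   [U → Q]
Q+Q ⇒ 4+Q   [Q → 4]
4+Q ⇒ 4+4   [Q → 4]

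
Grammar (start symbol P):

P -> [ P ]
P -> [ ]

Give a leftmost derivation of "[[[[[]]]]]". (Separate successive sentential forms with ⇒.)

P⇒[P]⇒[[P]]⇒[[[P]]]⇒[[[[P]]]]⇒[[[[[]]]]]

P ⇒ [P]   [P -> [ P ]]
[P] ⇒ [[P]]   [P -> [ P ]]
[[P]] ⇒ [[[P]]]   [P -> [ P ]]
[[[P]]] ⇒ [[[[P]]]]   [P -> [ P ]]
[[[[P]]]] ⇒ [[[[[]]]]]   [P -> [ ]]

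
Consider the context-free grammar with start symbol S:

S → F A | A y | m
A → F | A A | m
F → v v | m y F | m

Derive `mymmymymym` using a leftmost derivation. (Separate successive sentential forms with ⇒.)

S ⇒ FA ⇒ myFA ⇒ mymA ⇒ mymF ⇒ mymmyF ⇒ mymmymyF ⇒ mymmymymyF ⇒ mymmymymym

S ⇒ FA   [S → F A]
FA ⇒ myFA   [F → m y F]
myFA ⇒ mymA   [F → m]
mymA ⇒ mymF   [A → F]
mymF ⇒ mymmyF   [F → m y F]
mymmyF ⇒ mymmymyF   [F → m y F]
mymmymyF ⇒ mymmymymyF   [F → m y F]
mymmymymyF ⇒ mymmymymym   [F → m]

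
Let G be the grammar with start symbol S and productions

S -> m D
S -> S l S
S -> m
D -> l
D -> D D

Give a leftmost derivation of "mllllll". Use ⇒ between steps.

S ⇒ mD ⇒ mDD ⇒ mDDD ⇒ mlDD ⇒ mlDDD ⇒ mlDDDD ⇒ mlDDDDD ⇒ mllDDDD ⇒ mlllDDD ⇒ mllllDD ⇒ mlllllD ⇒ mllllll

S ⇒ mD   [S -> m D]
mD ⇒ mDD   [D -> D D]
mDD ⇒ mDDD   [D -> D D]
mDDD ⇒ mlDD   [D -> l]
mlDD ⇒ mlDDD   [D -> D D]
mlDDD ⇒ mlDDDD   [D -> D D]
mlDDDD ⇒ mlDDDDD   [D -> D D]
mlDDDDD ⇒ mllDDDD   [D -> l]
mllDDDD ⇒ mlllDDD   [D -> l]
mlllDDD ⇒ mllllDD   [D -> l]
mllllDD ⇒ mlllllD   [D -> l]
mlllllD ⇒ mllllll   [D -> l]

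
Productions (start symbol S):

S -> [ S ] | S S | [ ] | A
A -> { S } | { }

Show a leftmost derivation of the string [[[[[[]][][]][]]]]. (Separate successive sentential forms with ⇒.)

S ⇒ [S]   [S -> [ S ]]
[S] ⇒ [[S]]   [S -> [ S ]]
[[S]] ⇒ [[[S]]]   [S -> [ S ]]
[[[S]]] ⇒ [[[SS]]]   [S -> S S]
[[[SS]]] ⇒ [[[[S]S]]]   [S -> [ S ]]
[[[[S]S]]] ⇒ [[[[SS]S]]]   [S -> S S]
[[[[SS]S]]] ⇒ [[[[SSS]S]]]   [S -> S S]
[[[[SSS]S]]] ⇒ [[[[[S]SS]S]]]   [S -> [ S ]]
[[[[[S]SS]S]]] ⇒ [[[[[[]]SS]S]]]   [S -> [ ]]
[[[[[[]]SS]S]]] ⇒ [[[[[[]][]S]S]]]   [S -> [ ]]
[[[[[[]][]S]S]]] ⇒ [[[[[[]][][]]S]]]   [S -> [ ]]
[[[[[[]][][]]S]]] ⇒ [[[[[[]][][]][]]]]   [S -> [ ]]

S ⇒ [S] ⇒ [[S]] ⇒ [[[S]]] ⇒ [[[SS]]] ⇒ [[[[S]S]]] ⇒ [[[[SS]S]]] ⇒ [[[[SSS]S]]] ⇒ [[[[[S]SS]S]]] ⇒ [[[[[[]]SS]S]]] ⇒ [[[[[[]][]S]S]]] ⇒ [[[[[[]][][]]S]]] ⇒ [[[[[[]][][]][]]]]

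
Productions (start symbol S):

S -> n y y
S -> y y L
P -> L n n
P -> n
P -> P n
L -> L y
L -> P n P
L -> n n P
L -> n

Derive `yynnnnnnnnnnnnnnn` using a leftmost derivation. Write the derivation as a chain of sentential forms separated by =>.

S => yyL   [S -> y y L]
yyL => yynnP   [L -> n n P]
yynnP => yynnPn   [P -> P n]
yynnPn => yynnPnn   [P -> P n]
yynnPnn => yynnPnnn   [P -> P n]
yynnPnnn => yynnLnnnnn   [P -> L n n]
yynnLnnnnn => yynnPnPnnnnn   [L -> P n P]
yynnPnPnnnnn => yynnPnnPnnnnn   [P -> P n]
yynnPnnPnnnnn => yynnnnnPnnnnn   [P -> n]
yynnnnnPnnnnn => yynnnnnLnnnnnnn   [P -> L n n]
yynnnnnLnnnnnnn => yynnnnnnnPnnnnnnn   [L -> n n P]
yynnnnnnnPnnnnnnn => yynnnnnnnnnnnnnnn   [P -> n]

S => yyL => yynnP => yynnPn => yynnPnn => yynnPnnn => yynnLnnnnn => yynnPnPnnnnn => yynnPnnPnnnnn => yynnnnnPnnnnn => yynnnnnLnnnnnnn => yynnnnnnnPnnnnnnn => yynnnnnnnnnnnnnnn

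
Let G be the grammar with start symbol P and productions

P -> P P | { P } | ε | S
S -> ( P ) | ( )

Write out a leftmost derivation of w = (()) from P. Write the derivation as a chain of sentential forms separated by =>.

P => S   [P -> S]
S => (P)   [S -> ( P )]
(P) => (PP)   [P -> P P]
(PP) => (PPP)   [P -> P P]
(PPP) => (PPPP)   [P -> P P]
(PPPP) => (SPPP)   [P -> S]
(SPPP) => (()PPP)   [S -> ( )]
(()PPP) => (()PP)   [P -> ε]
(()PP) => (()P)   [P -> ε]
(()P) => (())   [P -> ε]

P => S => (P) => (PP) => (PPP) => (PPPP) => (SPPP) => (()PPP) => (()PP) => (()P) => (())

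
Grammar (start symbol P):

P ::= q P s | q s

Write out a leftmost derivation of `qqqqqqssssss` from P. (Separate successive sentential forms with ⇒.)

P ⇒ qPs ⇒ qqPss ⇒ qqqPsss ⇒ qqqqPssss ⇒ qqqqqPsssss ⇒ qqqqqqssssss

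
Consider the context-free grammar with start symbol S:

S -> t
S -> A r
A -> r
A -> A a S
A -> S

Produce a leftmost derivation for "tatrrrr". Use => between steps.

S => Ar   [S -> A r]
Ar => Sr   [A -> S]
Sr => Arr   [S -> A r]
Arr => Srr   [A -> S]
Srr => Arrr   [S -> A r]
Arrr => Srrr   [A -> S]
Srrr => Arrrr   [S -> A r]
Arrrr => AaSrrrr   [A -> A a S]
AaSrrrr => SaSrrrr   [A -> S]
SaSrrrr => taSrrrr   [S -> t]
taSrrrr => tatrrrr   [S -> t]

S => Ar => Sr => Arr => Srr => Arrr => Srrr => Arrrr => AaSrrrr => SaSrrrr => taSrrrr => tatrrrr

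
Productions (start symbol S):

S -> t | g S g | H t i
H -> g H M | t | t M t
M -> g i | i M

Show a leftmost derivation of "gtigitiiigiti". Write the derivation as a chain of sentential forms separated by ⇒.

S ⇒ Hti ⇒ gHMti ⇒ gtMtMti ⇒ gtiMtMti ⇒ gtigitMti ⇒ gtigitiMti ⇒ gtigitiiMti ⇒ gtigitiiiMti ⇒ gtigitiiigiti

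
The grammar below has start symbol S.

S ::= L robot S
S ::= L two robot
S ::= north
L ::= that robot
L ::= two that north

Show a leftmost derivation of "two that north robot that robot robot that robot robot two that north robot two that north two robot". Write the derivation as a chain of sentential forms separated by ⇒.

S ⇒ L robot S ⇒ two that north robot S ⇒ two that north robot L robot S ⇒ two that north robot that robot robot S ⇒ two that north robot that robot robot L robot S ⇒ two that north robot that robot robot that robot robot S ⇒ two that north robot that robot robot that robot robot L robot S ⇒ two that north robot that robot robot that robot robot two that north robot S ⇒ two that north robot that robot robot that robot robot two that north robot L two robot ⇒ two that north robot that robot robot that robot robot two that north robot two that north two robot

S ⇒ L robot S   [S ::= L robot S]
L robot S ⇒ two that north robot S   [L ::= two that north]
two that north robot S ⇒ two that north robot L robot S   [S ::= L robot S]
two that north robot L robot S ⇒ two that north robot that robot robot S   [L ::= that robot]
two that north robot that robot robot S ⇒ two that north robot that robot robot L robot S   [S ::= L robot S]
two that north robot that robot robot L robot S ⇒ two that north robot that robot robot that robot robot S   [L ::= that robot]
two that north robot that robot robot that robot robot S ⇒ two that north robot that robot robot that robot robot L robot S   [S ::= L robot S]
two that north robot that robot robot that robot robot L robot S ⇒ two that north robot that robot robot that robot robot two that north robot S   [L ::= two that north]
two that north robot that robot robot that robot robot two that north robot S ⇒ two that north robot that robot robot that robot robot two that north robot L two robot   [S ::= L two robot]
two that north robot that robot robot that robot robot two that north robot L two robot ⇒ two that north robot that robot robot that robot robot two that north robot two that north two robot   [L ::= two that north]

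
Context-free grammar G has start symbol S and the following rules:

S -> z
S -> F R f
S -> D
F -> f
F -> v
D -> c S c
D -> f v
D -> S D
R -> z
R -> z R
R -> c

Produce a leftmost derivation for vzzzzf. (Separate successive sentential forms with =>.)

S => FRf   [S -> F R f]
FRf => vRf   [F -> v]
vRf => vzRf   [R -> z R]
vzRf => vzzRf   [R -> z R]
vzzRf => vzzzRf   [R -> z R]
vzzzRf => vzzzzf   [R -> z]

S=>FRf=>vRf=>vzRf=>vzzRf=>vzzzRf=>vzzzzf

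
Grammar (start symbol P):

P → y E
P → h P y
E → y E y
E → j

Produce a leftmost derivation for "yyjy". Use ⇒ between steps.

P ⇒ yE ⇒ yyEy ⇒ yyjy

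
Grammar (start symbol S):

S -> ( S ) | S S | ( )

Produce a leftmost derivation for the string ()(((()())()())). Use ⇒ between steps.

S ⇒ SS   [S -> S S]
SS ⇒ ()S   [S -> ( )]
()S ⇒ ()(S)   [S -> ( S )]
()(S) ⇒ ()((S))   [S -> ( S )]
()((S)) ⇒ ()((SS))   [S -> S S]
()((SS)) ⇒ ()(((S)S))   [S -> ( S )]
()(((S)S)) ⇒ ()(((SS)S))   [S -> S S]
()(((SS)S)) ⇒ ()(((()S)S))   [S -> ( )]
()(((()S)S)) ⇒ ()(((()())S))   [S -> ( )]
()(((()())S)) ⇒ ()(((()())SS))   [S -> S S]
()(((()())SS)) ⇒ ()(((()())()S))   [S -> ( )]
()(((()())()S)) ⇒ ()(((()())()()))   [S -> ( )]

S ⇒ SS ⇒ ()S ⇒ ()(S) ⇒ ()((S)) ⇒ ()((SS)) ⇒ ()(((S)S)) ⇒ ()(((SS)S)) ⇒ ()(((()S)S)) ⇒ ()(((()())S)) ⇒ ()(((()())SS)) ⇒ ()(((()())()S)) ⇒ ()(((()())()()))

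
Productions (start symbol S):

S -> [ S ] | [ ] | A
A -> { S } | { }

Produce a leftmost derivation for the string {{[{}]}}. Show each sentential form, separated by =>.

S => A => {S} => {A} => {{S}} => {{[S]}} => {{[A]}} => {{[{}]}}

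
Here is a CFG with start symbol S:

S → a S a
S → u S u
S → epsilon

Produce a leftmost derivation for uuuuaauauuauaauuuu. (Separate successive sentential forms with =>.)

S => uSu   [S → u S u]
uSu => uuSuu   [S → u S u]
uuSuu => uuuSuuu   [S → u S u]
uuuSuuu => uuuuSuuuu   [S → u S u]
uuuuSuuuu => uuuuaSauuuu   [S → a S a]
uuuuaSauuuu => uuuuaaSaauuuu   [S → a S a]
uuuuaaSaauuuu => uuuuaauSuaauuuu   [S → u S u]
uuuuaauSuaauuuu => uuuuaauaSauaauuuu   [S → a S a]
uuuuaauaSauaauuuu => uuuuaauauSuauaauuuu   [S → u S u]
uuuuaauauSuauaauuuu => uuuuaauauuauaauuuu   [S → epsilon]

S=>uSu=>uuSuu=>uuuSuuu=>uuuuSuuuu=>uuuuaSauuuu=>uuuuaaSaauuuu=>uuuuaauSuaauuuu=>uuuuaauaSauaauuuu=>uuuuaauauSuauaauuuu=>uuuuaauauuauaauuuu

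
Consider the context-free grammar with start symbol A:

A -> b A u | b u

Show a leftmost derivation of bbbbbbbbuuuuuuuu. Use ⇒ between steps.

A ⇒ bAu ⇒ bbAuu ⇒ bbbAuuu ⇒ bbbbAuuuu ⇒ bbbbbAuuuuu ⇒ bbbbbbAuuuuuu ⇒ bbbbbbbAuuuuuuu ⇒ bbbbbbbbuuuuuuuu

A ⇒ bAu   [A -> b A u]
bAu ⇒ bbAuu   [A -> b A u]
bbAuu ⇒ bbbAuuu   [A -> b A u]
bbbAuuu ⇒ bbbbAuuuu   [A -> b A u]
bbbbAuuuu ⇒ bbbbbAuuuuu   [A -> b A u]
bbbbbAuuuuu ⇒ bbbbbbAuuuuuu   [A -> b A u]
bbbbbbAuuuuuu ⇒ bbbbbbbAuuuuuuu   [A -> b A u]
bbbbbbbAuuuuuuu ⇒ bbbbbbbbuuuuuuuu   [A -> b u]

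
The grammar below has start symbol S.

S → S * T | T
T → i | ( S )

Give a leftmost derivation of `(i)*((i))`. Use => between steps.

S => S*T   [S → S * T]
S*T => T*T   [S → T]
T*T => (S)*T   [T → ( S )]
(S)*T => (T)*T   [S → T]
(T)*T => (i)*T   [T → i]
(i)*T => (i)*(S)   [T → ( S )]
(i)*(S) => (i)*(T)   [S → T]
(i)*(T) => (i)*((S))   [T → ( S )]
(i)*((S)) => (i)*((T))   [S → T]
(i)*((T)) => (i)*((i))   [T → i]

S => S*T => T*T => (S)*T => (T)*T => (i)*T => (i)*(S) => (i)*(T) => (i)*((S)) => (i)*((T)) => (i)*((i))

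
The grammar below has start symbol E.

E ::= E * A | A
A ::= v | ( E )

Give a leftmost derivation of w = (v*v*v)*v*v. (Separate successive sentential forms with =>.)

E => E*A   [E ::= E * A]
E*A => E*A*A   [E ::= E * A]
E*A*A => A*A*A   [E ::= A]
A*A*A => (E)*A*A   [A ::= ( E )]
(E)*A*A => (E*A)*A*A   [E ::= E * A]
(E*A)*A*A => (E*A*A)*A*A   [E ::= E * A]
(E*A*A)*A*A => (A*A*A)*A*A   [E ::= A]
(A*A*A)*A*A => (v*A*A)*A*A   [A ::= v]
(v*A*A)*A*A => (v*v*A)*A*A   [A ::= v]
(v*v*A)*A*A => (v*v*v)*A*A   [A ::= v]
(v*v*v)*A*A => (v*v*v)*v*A   [A ::= v]
(v*v*v)*v*A => (v*v*v)*v*v   [A ::= v]

E=>E*A=>E*A*A=>A*A*A=>(E)*A*A=>(E*A)*A*A=>(E*A*A)*A*A=>(A*A*A)*A*A=>(v*A*A)*A*A=>(v*v*A)*A*A=>(v*v*v)*A*A=>(v*v*v)*v*A=>(v*v*v)*v*v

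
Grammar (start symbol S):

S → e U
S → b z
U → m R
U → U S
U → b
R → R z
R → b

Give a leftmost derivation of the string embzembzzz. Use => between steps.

S=>eU=>eUS=>emRS=>emRzS=>embzS=>embzeU=>embzemR=>embzemRz=>embzemRzz=>embzemRzzz=>embzembzzz

S => eU   [S → e U]
eU => eUS   [U → U S]
eUS => emRS   [U → m R]
emRS => emRzS   [R → R z]
emRzS => embzS   [R → b]
embzS => embzeU   [S → e U]
embzeU => embzemR   [U → m R]
embzemR => embzemRz   [R → R z]
embzemRz => embzemRzz   [R → R z]
embzemRzz => embzemRzzz   [R → R z]
embzemRzzz => embzembzzz   [R → b]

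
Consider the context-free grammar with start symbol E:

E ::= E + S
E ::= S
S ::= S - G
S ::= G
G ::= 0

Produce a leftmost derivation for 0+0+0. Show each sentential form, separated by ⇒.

E⇒E+S⇒E+S+S⇒S+S+S⇒G+S+S⇒0+S+S⇒0+G+S⇒0+0+S⇒0+0+G⇒0+0+0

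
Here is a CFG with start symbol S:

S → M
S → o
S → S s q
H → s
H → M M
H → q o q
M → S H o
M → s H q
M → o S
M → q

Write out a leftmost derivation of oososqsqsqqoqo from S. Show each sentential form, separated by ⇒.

S⇒M⇒oS⇒oM⇒oSHo⇒oSsqHo⇒oSsqsqHo⇒oSsqsqsqHo⇒oMsqsqsqHo⇒oSHosqsqsqHo⇒ooHosqsqsqHo⇒oososqsqsqHo⇒oososqsqsqqoqo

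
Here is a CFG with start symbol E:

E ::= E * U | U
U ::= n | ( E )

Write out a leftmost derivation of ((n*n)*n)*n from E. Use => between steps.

E => E*U => U*U => (E)*U => (E*U)*U => (U*U)*U => ((E)*U)*U => ((E*U)*U)*U => ((U*U)*U)*U => ((n*U)*U)*U => ((n*n)*U)*U => ((n*n)*n)*U => ((n*n)*n)*n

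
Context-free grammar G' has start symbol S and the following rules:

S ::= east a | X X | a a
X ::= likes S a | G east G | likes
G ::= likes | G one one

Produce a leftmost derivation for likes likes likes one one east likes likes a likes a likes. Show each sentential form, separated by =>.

S => X X   [S ::= X X]
X X => likes S a X   [X ::= likes S a]
likes S a X => likes X X a X   [S ::= X X]
likes X X a X => likes likes S a X a X   [X ::= likes S a]
likes likes S a X a X => likes likes X X a X a X   [S ::= X X]
likes likes X X a X a X => likes likes G east G X a X a X   [X ::= G east G]
likes likes G east G X a X a X => likes likes G one one east G X a X a X   [G ::= G one one]
likes likes G one one east G X a X a X => likes likes likes one one east G X a X a X   [G ::= likes]
likes likes likes one one east G X a X a X => likes likes likes one one east likes X a X a X   [G ::= likes]
likes likes likes one one east likes X a X a X => likes likes likes one one east likes likes a X a X   [X ::= likes]
likes likes likes one one east likes likes a X a X => likes likes likes one one east likes likes a likes a X   [X ::= likes]
likes likes likes one one east likes likes a likes a X => likes likes likes one one east likes likes a likes a likes   [X ::= likes]

S => X X => likes S a X => likes X X a X => likes likes S a X a X => likes likes X X a X a X => likes likes G east G X a X a X => likes likes G one one east G X a X a X => likes likes likes one one east G X a X a X => likes likes likes one one east likes X a X a X => likes likes likes one one east likes likes a X a X => likes likes likes one one east likes likes a likes a X => likes likes likes one one east likes likes a likes a likes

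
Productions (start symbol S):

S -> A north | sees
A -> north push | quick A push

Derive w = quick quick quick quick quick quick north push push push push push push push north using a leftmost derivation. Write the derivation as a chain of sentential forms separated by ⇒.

S ⇒ A north ⇒ quick A push north ⇒ quick quick A push push north ⇒ quick quick quick A push push push north ⇒ quick quick quick quick A push push push push north ⇒ quick quick quick quick quick A push push push push push north ⇒ quick quick quick quick quick quick A push push push push push push north ⇒ quick quick quick quick quick quick north push push push push push push push north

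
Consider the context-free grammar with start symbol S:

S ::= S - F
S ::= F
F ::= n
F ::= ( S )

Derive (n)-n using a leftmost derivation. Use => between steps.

S => S-F   [S ::= S - F]
S-F => F-F   [S ::= F]
F-F => (S)-F   [F ::= ( S )]
(S)-F => (F)-F   [S ::= F]
(F)-F => (n)-F   [F ::= n]
(n)-F => (n)-n   [F ::= n]

S=>S-F=>F-F=>(S)-F=>(F)-F=>(n)-F=>(n)-n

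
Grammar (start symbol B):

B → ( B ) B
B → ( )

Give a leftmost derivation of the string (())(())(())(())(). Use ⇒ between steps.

B ⇒ (B)B ⇒ (())B ⇒ (())(B)B ⇒ (())(())B ⇒ (())(())(B)B ⇒ (())(())(())B ⇒ (())(())(())(B)B ⇒ (())(())(())(())B ⇒ (())(())(())(())()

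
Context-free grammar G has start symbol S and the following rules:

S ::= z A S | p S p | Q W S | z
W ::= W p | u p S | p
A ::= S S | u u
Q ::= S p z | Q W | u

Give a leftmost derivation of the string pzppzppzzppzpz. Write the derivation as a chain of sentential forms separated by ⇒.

S ⇒ QWS   [S ::= Q W S]
QWS ⇒ SpzWS   [Q ::= S p z]
SpzWS ⇒ pSppzWS   [S ::= p S p]
pSppzWS ⇒ pzASppzWS   [S ::= z A S]
pzASppzWS ⇒ pzSSSppzWS   [A ::= S S]
pzSSSppzWS ⇒ pzpSpSSppzWS   [S ::= p S p]
pzpSpSSppzWS ⇒ pzppSppSSppzWS   [S ::= p S p]
pzppSppSSppzWS ⇒ pzppzppSSppzWS   [S ::= z]
pzppzppSSppzWS ⇒ pzppzppzSppzWS   [S ::= z]
pzppzppzSppzWS ⇒ pzppzppzzppzWS   [S ::= z]
pzppzppzzppzWS ⇒ pzppzppzzppzpS   [W ::= p]
pzppzppzzppzpS ⇒ pzppzppzzppzpz   [S ::= z]

S ⇒ QWS ⇒ SpzWS ⇒ pSppzWS ⇒ pzASppzWS ⇒ pzSSSppzWS ⇒ pzpSpSSppzWS ⇒ pzppSppSSppzWS ⇒ pzppzppSSppzWS ⇒ pzppzppzSppzWS ⇒ pzppzppzzppzWS ⇒ pzppzppzzppzpS ⇒ pzppzppzzppzpz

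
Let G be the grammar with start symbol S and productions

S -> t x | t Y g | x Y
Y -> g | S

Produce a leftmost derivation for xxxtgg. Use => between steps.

S => xY => xS => xxY => xxS => xxxY => xxxS => xxxtYg => xxxtgg

S => xY   [S -> x Y]
xY => xS   [Y -> S]
xS => xxY   [S -> x Y]
xxY => xxS   [Y -> S]
xxS => xxxY   [S -> x Y]
xxxY => xxxS   [Y -> S]
xxxS => xxxtYg   [S -> t Y g]
xxxtYg => xxxtgg   [Y -> g]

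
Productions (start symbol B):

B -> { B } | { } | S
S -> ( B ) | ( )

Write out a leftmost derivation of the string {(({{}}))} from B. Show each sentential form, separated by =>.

B=>{B}=>{S}=>{(B)}=>{(S)}=>{((B))}=>{(({B}))}=>{(({{}}))}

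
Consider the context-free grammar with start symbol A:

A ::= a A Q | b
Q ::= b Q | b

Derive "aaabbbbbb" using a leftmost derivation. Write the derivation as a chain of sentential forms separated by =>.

A=>aAQ=>aaAQQ=>aaaAQQQ=>aaabQQQ=>aaabbQQQ=>aaabbbQQ=>aaabbbbQQ=>aaabbbbbQ=>aaabbbbbb

A => aAQ   [A ::= a A Q]
aAQ => aaAQQ   [A ::= a A Q]
aaAQQ => aaaAQQQ   [A ::= a A Q]
aaaAQQQ => aaabQQQ   [A ::= b]
aaabQQQ => aaabbQQQ   [Q ::= b Q]
aaabbQQQ => aaabbbQQ   [Q ::= b]
aaabbbQQ => aaabbbbQQ   [Q ::= b Q]
aaabbbbQQ => aaabbbbbQ   [Q ::= b]
aaabbbbbQ => aaabbbbbb   [Q ::= b]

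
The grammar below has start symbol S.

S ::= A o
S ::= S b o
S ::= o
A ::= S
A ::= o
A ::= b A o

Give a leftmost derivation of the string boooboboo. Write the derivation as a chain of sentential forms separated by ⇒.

S ⇒ Ao   [S ::= A o]
Ao ⇒ So   [A ::= S]
So ⇒ Sboo   [S ::= S b o]
Sboo ⇒ Sboboo   [S ::= S b o]
Sboboo ⇒ Aoboboo   [S ::= A o]
Aoboboo ⇒ bAooboboo   [A ::= b A o]
bAooboboo ⇒ boooboboo   [A ::= o]

S ⇒ Ao ⇒ So ⇒ Sboo ⇒ Sboboo ⇒ Aoboboo ⇒ bAooboboo ⇒ boooboboo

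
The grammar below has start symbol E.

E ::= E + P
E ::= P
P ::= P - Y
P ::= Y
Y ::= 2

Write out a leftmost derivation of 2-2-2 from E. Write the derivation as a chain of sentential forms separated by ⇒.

E ⇒ P   [E ::= P]
P ⇒ P-Y   [P ::= P - Y]
P-Y ⇒ P-Y-Y   [P ::= P - Y]
P-Y-Y ⇒ Y-Y-Y   [P ::= Y]
Y-Y-Y ⇒ 2-Y-Y   [Y ::= 2]
2-Y-Y ⇒ 2-2-Y   [Y ::= 2]
2-2-Y ⇒ 2-2-2   [Y ::= 2]

E ⇒ P ⇒ P-Y ⇒ P-Y-Y ⇒ Y-Y-Y ⇒ 2-Y-Y ⇒ 2-2-Y ⇒ 2-2-2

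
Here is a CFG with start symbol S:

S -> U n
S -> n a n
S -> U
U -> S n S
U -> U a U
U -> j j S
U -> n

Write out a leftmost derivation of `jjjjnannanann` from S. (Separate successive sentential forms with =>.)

S=>Un=>UaUn=>UaUaUn=>jjSaUaUn=>jjUnaUaUn=>jjjjSnaUaUn=>jjjjnannaUaUn=>jjjjnannanaUn=>jjjjnannanann

S => Un   [S -> U n]
Un => UaUn   [U -> U a U]
UaUn => UaUaUn   [U -> U a U]
UaUaUn => jjSaUaUn   [U -> j j S]
jjSaUaUn => jjUnaUaUn   [S -> U n]
jjUnaUaUn => jjjjSnaUaUn   [U -> j j S]
jjjjSnaUaUn => jjjjnannaUaUn   [S -> n a n]
jjjjnannaUaUn => jjjjnannanaUn   [U -> n]
jjjjnannanaUn => jjjjnannanann   [U -> n]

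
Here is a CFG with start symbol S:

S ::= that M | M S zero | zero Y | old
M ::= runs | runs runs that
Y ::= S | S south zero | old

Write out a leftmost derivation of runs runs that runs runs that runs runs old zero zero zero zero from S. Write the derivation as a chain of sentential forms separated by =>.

S => M S zero => runs runs that S zero => runs runs that M S zero zero => runs runs that runs runs that S zero zero => runs runs that runs runs that M S zero zero zero => runs runs that runs runs that runs S zero zero zero => runs runs that runs runs that runs M S zero zero zero zero => runs runs that runs runs that runs runs S zero zero zero zero => runs runs that runs runs that runs runs old zero zero zero zero

S => M S zero   [S ::= M S zero]
M S zero => runs runs that S zero   [M ::= runs runs that]
runs runs that S zero => runs runs that M S zero zero   [S ::= M S zero]
runs runs that M S zero zero => runs runs that runs runs that S zero zero   [M ::= runs runs that]
runs runs that runs runs that S zero zero => runs runs that runs runs that M S zero zero zero   [S ::= M S zero]
runs runs that runs runs that M S zero zero zero => runs runs that runs runs that runs S zero zero zero   [M ::= runs]
runs runs that runs runs that runs S zero zero zero => runs runs that runs runs that runs M S zero zero zero zero   [S ::= M S zero]
runs runs that runs runs that runs M S zero zero zero zero => runs runs that runs runs that runs runs S zero zero zero zero   [M ::= runs]
runs runs that runs runs that runs runs S zero zero zero zero => runs runs that runs runs that runs runs old zero zero zero zero   [S ::= old]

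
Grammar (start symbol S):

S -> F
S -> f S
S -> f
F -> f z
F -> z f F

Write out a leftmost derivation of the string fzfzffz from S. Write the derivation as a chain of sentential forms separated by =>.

S=>fS=>fF=>fzfF=>fzfzfF=>fzfzffz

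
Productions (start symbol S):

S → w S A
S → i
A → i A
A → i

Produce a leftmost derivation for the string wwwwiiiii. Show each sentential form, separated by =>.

S=>wSA=>wwSAA=>wwwSAAA=>wwwwSAAAA=>wwwwiAAAA=>wwwwiiAAA=>wwwwiiiAA=>wwwwiiiiA=>wwwwiiiii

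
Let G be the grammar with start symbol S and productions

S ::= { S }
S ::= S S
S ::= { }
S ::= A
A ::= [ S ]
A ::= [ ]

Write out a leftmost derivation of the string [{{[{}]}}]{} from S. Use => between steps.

S => SS => AS => [S]S => [{S}]S => [{{S}}]S => [{{A}}]S => [{{[S]}}]S => [{{[{}]}}]S => [{{[{}]}}]{}

S => SS   [S ::= S S]
SS => AS   [S ::= A]
AS => [S]S   [A ::= [ S ]]
[S]S => [{S}]S   [S ::= { S }]
[{S}]S => [{{S}}]S   [S ::= { S }]
[{{S}}]S => [{{A}}]S   [S ::= A]
[{{A}}]S => [{{[S]}}]S   [A ::= [ S ]]
[{{[S]}}]S => [{{[{}]}}]S   [S ::= { }]
[{{[{}]}}]S => [{{[{}]}}]{}   [S ::= { }]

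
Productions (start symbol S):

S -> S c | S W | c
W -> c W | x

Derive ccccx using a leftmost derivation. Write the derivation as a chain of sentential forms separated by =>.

S => SW => ScW => SccW => ScccW => ccccW => ccccx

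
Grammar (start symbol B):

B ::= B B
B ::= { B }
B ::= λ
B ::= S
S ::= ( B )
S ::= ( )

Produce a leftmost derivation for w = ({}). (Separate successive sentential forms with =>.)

B => BB => SB => (B)B => ({B})B => ({})B => ({})

B => BB   [B ::= B B]
BB => SB   [B ::= S]
SB => (B)B   [S ::= ( B )]
(B)B => ({B})B   [B ::= { B }]
({B})B => ({})B   [B ::= λ]
({})B => ({})   [B ::= λ]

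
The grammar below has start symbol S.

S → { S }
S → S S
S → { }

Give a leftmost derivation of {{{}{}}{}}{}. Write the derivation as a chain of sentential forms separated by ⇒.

S ⇒ SS ⇒ {S}S ⇒ {SS}S ⇒ {{S}S}S ⇒ {{SS}S}S ⇒ {{{}S}S}S ⇒ {{{}{}}S}S ⇒ {{{}{}}{}}S ⇒ {{{}{}}{}}{}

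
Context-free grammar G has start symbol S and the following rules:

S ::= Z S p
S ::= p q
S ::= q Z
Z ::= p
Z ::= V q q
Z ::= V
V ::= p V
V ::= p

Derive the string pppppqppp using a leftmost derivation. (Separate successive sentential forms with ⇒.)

S ⇒ ZSp ⇒ VSp ⇒ pVSp ⇒ ppVSp ⇒ pppVSp ⇒ ppppSp ⇒ ppppZSpp ⇒ pppppSpp ⇒ pppppqZpp ⇒ pppppqppp

S ⇒ ZSp   [S ::= Z S p]
ZSp ⇒ VSp   [Z ::= V]
VSp ⇒ pVSp   [V ::= p V]
pVSp ⇒ ppVSp   [V ::= p V]
ppVSp ⇒ pppVSp   [V ::= p V]
pppVSp ⇒ ppppSp   [V ::= p]
ppppSp ⇒ ppppZSpp   [S ::= Z S p]
ppppZSpp ⇒ pppppSpp   [Z ::= p]
pppppSpp ⇒ pppppqZpp   [S ::= q Z]
pppppqZpp ⇒ pppppqppp   [Z ::= p]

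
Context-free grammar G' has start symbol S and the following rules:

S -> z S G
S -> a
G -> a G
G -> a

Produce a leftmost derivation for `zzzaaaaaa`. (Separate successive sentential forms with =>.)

S => zSG   [S -> z S G]
zSG => zzSGG   [S -> z S G]
zzSGG => zzzSGGG   [S -> z S G]
zzzSGGG => zzzaGGG   [S -> a]
zzzaGGG => zzzaaGG   [G -> a]
zzzaaGG => zzzaaaGG   [G -> a G]
zzzaaaGG => zzzaaaaG   [G -> a]
zzzaaaaG => zzzaaaaaG   [G -> a G]
zzzaaaaaG => zzzaaaaaa   [G -> a]

S=>zSG=>zzSGG=>zzzSGGG=>zzzaGGG=>zzzaaGG=>zzzaaaGG=>zzzaaaaG=>zzzaaaaaG=>zzzaaaaaa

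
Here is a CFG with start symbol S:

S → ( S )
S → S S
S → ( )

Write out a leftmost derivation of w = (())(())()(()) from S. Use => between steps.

S => SS => (S)S => (())S => (())SS => (())SSS => (())(S)SS => (())(())SS => (())(())()S => (())(())()(S) => (())(())()(())

S => SS   [S → S S]
SS => (S)S   [S → ( S )]
(S)S => (())S   [S → ( )]
(())S => (())SS   [S → S S]
(())SS => (())SSS   [S → S S]
(())SSS => (())(S)SS   [S → ( S )]
(())(S)SS => (())(())SS   [S → ( )]
(())(())SS => (())(())()S   [S → ( )]
(())(())()S => (())(())()(S)   [S → ( S )]
(())(())()(S) => (())(())()(())   [S → ( )]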